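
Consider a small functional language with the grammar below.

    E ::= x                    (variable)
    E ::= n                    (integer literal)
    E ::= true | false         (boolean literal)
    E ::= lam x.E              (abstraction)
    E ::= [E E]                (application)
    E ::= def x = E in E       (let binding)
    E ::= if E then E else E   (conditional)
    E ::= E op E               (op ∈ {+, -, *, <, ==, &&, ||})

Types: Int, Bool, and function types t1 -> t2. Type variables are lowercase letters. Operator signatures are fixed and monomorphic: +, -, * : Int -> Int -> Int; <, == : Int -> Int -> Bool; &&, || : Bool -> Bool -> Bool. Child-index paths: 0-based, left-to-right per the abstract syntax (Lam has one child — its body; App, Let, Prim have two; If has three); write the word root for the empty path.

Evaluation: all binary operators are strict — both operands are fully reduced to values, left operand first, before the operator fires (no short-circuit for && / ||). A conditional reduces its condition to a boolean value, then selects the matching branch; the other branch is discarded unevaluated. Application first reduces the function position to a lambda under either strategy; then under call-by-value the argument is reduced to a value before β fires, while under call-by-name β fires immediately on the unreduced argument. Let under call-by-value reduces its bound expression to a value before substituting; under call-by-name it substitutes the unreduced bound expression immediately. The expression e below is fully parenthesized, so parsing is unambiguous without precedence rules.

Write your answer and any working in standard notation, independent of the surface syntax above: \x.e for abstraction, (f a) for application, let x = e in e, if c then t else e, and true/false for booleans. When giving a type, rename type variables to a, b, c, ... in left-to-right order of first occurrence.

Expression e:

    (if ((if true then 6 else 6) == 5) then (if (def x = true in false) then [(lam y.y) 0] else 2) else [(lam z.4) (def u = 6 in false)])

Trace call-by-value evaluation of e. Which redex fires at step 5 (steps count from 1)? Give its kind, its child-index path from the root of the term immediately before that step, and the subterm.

Answer: beta at root : ((\z.4) false)

Derivation:
step 0: (if ((if true then 6 else 6) == 5) then (if (let x = true in false) then ((\y.y) 0) else 2) else ((\z.4) (let u = 6 in false)))
step 1: [if@0.0] (if (6 == 5) then (if (let x = true in false) then ((\y.y) 0) else 2) else ((\z.4) (let u = 6 in false)))
step 2: [delta@0] (if false then (if (let x = true in false) then ((\y.y) 0) else 2) else ((\z.4) (let u = 6 in false)))
step 3: [if@root] ((\z.4) (let u = 6 in false))
step 4: [let@1] ((\z.4) false)
step 5: [beta@root] 4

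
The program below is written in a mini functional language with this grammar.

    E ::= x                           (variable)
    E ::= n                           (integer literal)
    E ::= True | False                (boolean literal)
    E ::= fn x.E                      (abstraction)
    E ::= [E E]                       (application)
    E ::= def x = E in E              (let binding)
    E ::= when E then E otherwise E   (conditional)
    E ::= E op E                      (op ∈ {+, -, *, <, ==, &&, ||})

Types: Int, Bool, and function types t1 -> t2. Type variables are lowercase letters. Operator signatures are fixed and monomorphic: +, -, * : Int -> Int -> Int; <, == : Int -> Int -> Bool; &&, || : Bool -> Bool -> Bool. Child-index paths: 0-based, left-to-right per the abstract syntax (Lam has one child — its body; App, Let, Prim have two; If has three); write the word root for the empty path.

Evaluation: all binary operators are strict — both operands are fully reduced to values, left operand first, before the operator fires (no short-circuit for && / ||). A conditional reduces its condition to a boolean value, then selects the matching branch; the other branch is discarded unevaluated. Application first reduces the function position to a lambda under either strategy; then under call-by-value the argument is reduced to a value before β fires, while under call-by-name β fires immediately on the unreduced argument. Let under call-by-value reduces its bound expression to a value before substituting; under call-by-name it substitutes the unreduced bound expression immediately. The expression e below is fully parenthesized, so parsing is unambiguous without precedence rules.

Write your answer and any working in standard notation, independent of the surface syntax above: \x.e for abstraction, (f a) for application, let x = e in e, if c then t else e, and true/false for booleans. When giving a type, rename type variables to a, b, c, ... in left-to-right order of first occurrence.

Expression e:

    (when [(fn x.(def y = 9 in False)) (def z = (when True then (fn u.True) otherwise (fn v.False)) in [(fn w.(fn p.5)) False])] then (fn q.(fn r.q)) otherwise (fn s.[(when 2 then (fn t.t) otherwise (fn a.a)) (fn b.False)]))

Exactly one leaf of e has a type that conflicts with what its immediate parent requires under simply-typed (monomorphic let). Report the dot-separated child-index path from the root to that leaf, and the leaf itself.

Answer: 2.0.0.0 : 2

Derivation:
let y : Int
\x._ : a -> Bool
  unify Bool ~ Bool
\u._ : b -> Bool
\v._ : c -> Bool
  unify b -> Bool ~ c -> Bool
  unify b ~ c
  unify Bool ~ Bool
let z : c -> Bool
\p._ : e -> Int
\w._ : d -> e -> Int
  unify d -> e -> Int ~ Bool -> f
  unify d ~ Bool
  unify e -> Int ~ f
_ _ : e -> Int
  unify a -> Bool ~ (e -> Int) -> g
  unify a ~ e -> Int
  unify Bool ~ g
_ _ : Bool
  unify Bool ~ Bool
q : h
\r._ : i -> h
\q._ : h -> i -> h
  unify Int ~ Bool
  FAIL: mismatch Int ~ Bool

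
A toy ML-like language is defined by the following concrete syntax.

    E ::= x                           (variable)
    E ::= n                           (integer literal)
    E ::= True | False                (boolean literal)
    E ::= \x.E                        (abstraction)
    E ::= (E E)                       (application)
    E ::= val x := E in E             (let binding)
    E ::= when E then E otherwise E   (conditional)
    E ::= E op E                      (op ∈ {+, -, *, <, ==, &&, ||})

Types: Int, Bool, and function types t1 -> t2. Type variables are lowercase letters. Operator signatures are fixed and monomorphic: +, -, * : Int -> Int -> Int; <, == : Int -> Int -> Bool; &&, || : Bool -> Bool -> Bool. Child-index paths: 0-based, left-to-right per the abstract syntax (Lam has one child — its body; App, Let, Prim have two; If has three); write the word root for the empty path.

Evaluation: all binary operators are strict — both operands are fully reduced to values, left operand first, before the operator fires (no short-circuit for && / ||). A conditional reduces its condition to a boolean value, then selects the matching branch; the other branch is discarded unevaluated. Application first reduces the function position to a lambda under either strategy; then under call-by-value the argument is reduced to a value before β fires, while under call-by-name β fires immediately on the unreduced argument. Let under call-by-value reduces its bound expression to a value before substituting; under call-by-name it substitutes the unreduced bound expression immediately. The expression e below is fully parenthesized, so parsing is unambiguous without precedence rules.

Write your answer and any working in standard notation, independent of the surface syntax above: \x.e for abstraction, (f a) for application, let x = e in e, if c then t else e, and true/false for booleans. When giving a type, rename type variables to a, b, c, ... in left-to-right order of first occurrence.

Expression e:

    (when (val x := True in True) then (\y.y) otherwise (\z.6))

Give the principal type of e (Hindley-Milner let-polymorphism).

Working:
let x : Bool
  unify Bool ~ Bool
y : a
\y._ : a -> a
\z._ : b -> Int
  unify a -> a ~ b -> Int
  unify a ~ b
  unify b ~ Int

Answer: Int -> Int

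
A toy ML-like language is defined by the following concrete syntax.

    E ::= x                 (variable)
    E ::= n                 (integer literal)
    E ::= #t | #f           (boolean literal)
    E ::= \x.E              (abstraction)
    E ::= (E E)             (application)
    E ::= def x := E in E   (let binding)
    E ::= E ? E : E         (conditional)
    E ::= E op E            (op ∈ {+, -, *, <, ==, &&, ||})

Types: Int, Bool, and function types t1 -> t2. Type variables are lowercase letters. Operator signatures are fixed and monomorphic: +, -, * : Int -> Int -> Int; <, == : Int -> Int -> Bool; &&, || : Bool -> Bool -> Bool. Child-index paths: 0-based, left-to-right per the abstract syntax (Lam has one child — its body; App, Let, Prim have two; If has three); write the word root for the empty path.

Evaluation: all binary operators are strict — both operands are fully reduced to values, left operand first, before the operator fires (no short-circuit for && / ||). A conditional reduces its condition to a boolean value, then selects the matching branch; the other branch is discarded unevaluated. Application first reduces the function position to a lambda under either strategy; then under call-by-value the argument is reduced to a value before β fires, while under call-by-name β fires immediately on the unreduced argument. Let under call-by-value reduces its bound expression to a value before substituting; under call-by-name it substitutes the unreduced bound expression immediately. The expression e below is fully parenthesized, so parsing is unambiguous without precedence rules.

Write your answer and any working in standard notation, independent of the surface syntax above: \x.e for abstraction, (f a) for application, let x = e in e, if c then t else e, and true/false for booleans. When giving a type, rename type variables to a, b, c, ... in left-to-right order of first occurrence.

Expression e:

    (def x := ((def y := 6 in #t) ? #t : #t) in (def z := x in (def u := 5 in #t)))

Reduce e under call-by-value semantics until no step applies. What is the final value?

Trace:
step 0: (let x = (if (let y = 6 in true) then true else true) in (let z = x in (let u = 5 in true)))
step 1: [let@0.0] (let x = (if true then true else true) in (let z = x in (let u = 5 in true)))
step 2: [if@0] (let x = true in (let z = x in (let u = 5 in true)))
step 3: [let@root] (let z = true in (let u = 5 in true))
step 4: [let@root] (let u = 5 in true)
step 5: [let@root] true

Answer: true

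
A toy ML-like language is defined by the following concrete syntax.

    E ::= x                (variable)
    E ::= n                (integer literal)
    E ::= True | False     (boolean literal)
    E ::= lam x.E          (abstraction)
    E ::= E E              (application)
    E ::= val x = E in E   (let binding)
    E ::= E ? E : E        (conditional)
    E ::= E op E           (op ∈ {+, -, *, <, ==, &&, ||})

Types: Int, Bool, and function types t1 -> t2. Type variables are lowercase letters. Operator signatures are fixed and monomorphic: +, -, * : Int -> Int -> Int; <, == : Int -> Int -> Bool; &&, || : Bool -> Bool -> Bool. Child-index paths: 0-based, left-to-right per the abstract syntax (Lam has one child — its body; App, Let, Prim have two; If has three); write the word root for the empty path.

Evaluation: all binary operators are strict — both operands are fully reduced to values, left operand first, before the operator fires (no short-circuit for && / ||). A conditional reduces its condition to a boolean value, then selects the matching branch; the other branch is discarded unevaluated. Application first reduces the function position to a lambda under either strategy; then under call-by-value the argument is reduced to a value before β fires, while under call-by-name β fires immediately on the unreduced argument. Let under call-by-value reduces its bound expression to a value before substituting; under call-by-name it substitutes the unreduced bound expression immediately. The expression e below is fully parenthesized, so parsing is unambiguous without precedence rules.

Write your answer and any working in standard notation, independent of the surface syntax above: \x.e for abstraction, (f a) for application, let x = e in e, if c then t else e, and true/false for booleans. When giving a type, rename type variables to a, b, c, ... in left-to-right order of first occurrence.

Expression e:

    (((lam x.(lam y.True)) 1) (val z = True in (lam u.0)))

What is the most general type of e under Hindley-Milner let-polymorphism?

Working:
\y._ : b -> Bool
\x._ : a -> b -> Bool
  unify a -> b -> Bool ~ Int -> c
  unify a ~ Int
  unify b -> Bool ~ c
_ _ : b -> Bool
let z : Bool
\u._ : d -> Int
  unify b -> Bool ~ (d -> Int) -> e
  unify b ~ d -> Int
  unify Bool ~ e
_ _ : Bool

Answer: Bool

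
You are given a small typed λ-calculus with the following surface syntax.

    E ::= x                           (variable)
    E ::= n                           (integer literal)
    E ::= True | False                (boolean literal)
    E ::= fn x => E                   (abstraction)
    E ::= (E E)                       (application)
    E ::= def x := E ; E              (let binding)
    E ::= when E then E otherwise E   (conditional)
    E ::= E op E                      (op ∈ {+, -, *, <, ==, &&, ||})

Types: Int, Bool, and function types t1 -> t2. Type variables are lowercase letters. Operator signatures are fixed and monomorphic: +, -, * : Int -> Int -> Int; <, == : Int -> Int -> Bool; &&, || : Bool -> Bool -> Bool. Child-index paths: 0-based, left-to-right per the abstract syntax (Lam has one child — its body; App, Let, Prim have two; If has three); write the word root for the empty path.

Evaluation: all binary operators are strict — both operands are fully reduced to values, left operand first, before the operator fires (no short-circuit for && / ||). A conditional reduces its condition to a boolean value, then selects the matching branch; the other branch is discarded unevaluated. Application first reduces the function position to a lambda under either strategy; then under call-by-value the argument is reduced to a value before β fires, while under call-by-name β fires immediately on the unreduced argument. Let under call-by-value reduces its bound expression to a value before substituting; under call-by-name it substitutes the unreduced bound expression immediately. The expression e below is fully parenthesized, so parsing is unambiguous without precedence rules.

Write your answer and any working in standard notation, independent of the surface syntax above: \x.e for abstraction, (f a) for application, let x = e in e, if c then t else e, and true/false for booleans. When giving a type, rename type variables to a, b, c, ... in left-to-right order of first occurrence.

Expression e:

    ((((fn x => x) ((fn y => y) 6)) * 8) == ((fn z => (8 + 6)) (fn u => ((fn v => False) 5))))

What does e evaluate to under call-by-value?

Derivation:
step 0: ((((\x.x) ((\y.y) 6)) * 8) == ((\z.(8 + 6)) (\u.((\v.false) 5))))
step 1: [beta@0.0.1] ((((\x.x) 6) * 8) == ((\z.(8 + 6)) (\u.((\v.false) 5))))
step 2: [beta@0.0] ((6 * 8) == ((\z.(8 + 6)) (\u.((\v.false) 5))))
step 3: [delta@0] (48 == ((\z.(8 + 6)) (\u.((\v.false) 5))))
step 4: [beta@1] (48 == (8 + 6))
step 5: [delta@1] (48 == 14)
step 6: [delta@root] false

Answer: false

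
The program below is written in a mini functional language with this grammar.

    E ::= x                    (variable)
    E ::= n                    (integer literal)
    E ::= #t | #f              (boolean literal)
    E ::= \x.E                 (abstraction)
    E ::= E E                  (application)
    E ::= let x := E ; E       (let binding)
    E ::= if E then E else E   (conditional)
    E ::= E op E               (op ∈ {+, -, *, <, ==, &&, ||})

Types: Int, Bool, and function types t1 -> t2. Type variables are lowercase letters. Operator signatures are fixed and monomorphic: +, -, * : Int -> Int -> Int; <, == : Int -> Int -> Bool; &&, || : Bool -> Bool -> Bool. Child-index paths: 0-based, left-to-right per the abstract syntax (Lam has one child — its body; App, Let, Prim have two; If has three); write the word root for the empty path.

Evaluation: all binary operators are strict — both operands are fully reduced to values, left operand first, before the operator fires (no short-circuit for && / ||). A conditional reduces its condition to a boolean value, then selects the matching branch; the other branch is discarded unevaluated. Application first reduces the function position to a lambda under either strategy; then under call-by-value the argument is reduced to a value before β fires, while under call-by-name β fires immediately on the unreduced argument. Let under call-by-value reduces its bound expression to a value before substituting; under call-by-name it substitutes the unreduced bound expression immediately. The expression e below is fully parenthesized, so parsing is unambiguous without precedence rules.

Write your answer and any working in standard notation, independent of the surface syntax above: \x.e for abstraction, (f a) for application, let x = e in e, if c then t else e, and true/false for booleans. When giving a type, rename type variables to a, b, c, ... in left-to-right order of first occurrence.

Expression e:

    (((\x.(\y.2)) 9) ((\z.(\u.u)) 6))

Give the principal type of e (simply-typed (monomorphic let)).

Working:
\y._ : b -> Int
\x._ : a -> b -> Int
  unify a -> b -> Int ~ Int -> c
  unify a ~ Int
  unify b -> Int ~ c
_ _ : b -> Int
u : e
\u._ : e -> e
\z._ : d -> e -> e
  unify d -> e -> e ~ Int -> f
  unify d ~ Int
  unify e -> e ~ f
_ _ : e -> e
  unify b -> Int ~ (e -> e) -> g
  unify b ~ e -> e
  unify Int ~ g
_ _ : Int

Answer: Int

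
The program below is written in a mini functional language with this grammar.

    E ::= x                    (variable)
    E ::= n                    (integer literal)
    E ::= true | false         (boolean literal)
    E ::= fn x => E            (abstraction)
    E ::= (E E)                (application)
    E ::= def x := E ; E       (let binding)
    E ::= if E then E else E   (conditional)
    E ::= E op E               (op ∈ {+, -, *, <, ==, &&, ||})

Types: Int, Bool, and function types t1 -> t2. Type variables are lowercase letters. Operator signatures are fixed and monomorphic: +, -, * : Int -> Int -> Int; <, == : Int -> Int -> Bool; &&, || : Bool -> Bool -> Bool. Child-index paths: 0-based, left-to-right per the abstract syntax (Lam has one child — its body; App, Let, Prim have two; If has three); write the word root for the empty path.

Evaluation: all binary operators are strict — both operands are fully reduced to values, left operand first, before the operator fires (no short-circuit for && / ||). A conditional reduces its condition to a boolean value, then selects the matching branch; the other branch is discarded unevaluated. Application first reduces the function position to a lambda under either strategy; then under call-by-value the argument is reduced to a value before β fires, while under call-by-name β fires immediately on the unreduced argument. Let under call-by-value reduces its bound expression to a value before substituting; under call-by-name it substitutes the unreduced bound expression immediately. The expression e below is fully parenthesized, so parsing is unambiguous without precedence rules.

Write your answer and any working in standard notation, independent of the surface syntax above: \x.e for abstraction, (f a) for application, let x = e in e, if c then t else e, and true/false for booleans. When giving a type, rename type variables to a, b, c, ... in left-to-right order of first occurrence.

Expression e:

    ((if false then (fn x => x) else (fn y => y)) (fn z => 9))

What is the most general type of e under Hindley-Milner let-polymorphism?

Answer: a -> Int

Working:
  unify Bool ~ Bool
x : a
\x._ : a -> a
y : b
\y._ : b -> b
  unify a -> a ~ b -> b
  unify a ~ b
  unify b ~ b
\z._ : c -> Int
  unify b -> b ~ (c -> Int) -> d
  unify b ~ c -> Int
  unify c -> Int ~ d
_ _ : c -> Int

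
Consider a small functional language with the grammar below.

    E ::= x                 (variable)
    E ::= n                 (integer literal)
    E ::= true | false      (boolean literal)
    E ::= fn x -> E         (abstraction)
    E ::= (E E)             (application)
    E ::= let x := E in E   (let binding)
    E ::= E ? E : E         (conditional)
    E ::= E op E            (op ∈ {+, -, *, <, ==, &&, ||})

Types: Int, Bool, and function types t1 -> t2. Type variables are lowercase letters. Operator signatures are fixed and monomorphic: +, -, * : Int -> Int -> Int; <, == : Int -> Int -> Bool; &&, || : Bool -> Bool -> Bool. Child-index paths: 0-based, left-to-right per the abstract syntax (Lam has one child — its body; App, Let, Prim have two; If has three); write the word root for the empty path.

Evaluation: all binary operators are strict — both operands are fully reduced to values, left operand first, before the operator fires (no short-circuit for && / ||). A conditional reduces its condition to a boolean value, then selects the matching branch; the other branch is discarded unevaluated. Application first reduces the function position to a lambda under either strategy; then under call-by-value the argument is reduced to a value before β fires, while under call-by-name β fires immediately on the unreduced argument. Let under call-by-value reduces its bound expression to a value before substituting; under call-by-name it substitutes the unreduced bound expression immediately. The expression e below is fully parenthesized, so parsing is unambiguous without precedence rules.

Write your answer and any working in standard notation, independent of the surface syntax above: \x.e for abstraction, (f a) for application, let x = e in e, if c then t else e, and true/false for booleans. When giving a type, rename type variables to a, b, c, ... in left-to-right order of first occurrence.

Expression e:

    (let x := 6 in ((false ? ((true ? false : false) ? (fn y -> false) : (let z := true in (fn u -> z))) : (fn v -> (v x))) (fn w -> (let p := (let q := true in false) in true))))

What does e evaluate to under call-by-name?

Answer: true

Derivation:
step 0: (let x = 6 in ((if false then (if (if true then false else false) then (\y.false) else (let z = true in (\u.z))) else (\v.(v x))) (\w.(let p = (let q = true in false) in true))))
step 1: [let@root] ((if false then (if (if true then false else false) then (\y.false) else (let z = true in (\u.z))) else (\v.(v 6))) (\w.(let p = (let q = true in false) in true)))
step 2: [if@0] ((\v.(v 6)) (\w.(let p = (let q = true in false) in true)))
step 3: [beta@root] ((\w.(let p = (let q = true in false) in true)) 6)
step 4: [beta@root] (let p = (let q = true in false) in true)
step 5: [let@root] true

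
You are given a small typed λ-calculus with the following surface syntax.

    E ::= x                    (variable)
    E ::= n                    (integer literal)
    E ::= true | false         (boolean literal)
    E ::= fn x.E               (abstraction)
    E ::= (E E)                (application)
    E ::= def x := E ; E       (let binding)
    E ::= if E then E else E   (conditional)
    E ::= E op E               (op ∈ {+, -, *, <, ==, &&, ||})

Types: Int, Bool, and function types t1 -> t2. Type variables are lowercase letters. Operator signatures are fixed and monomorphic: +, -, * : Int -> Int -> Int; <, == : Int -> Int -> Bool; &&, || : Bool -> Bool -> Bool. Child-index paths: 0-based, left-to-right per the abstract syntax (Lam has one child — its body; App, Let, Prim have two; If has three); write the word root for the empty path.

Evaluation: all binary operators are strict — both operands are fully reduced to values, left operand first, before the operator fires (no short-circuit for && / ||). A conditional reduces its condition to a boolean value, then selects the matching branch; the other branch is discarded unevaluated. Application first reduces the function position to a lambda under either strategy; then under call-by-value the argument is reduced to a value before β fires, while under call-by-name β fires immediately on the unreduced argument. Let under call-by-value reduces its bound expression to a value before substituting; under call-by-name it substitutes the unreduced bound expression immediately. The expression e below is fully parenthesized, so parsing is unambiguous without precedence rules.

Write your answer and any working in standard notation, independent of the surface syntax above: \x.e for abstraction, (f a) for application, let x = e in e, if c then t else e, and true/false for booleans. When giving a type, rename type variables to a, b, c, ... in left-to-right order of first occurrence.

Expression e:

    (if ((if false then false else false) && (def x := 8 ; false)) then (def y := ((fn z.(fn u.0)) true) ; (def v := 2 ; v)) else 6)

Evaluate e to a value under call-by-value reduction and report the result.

Working:
step 0: (if ((if false then false else false) && (let x = 8 in false)) then (let y = ((\z.(\u.0)) true) in (let v = 2 in v)) else 6)
step 1: [if@0.0] (if (false && (let x = 8 in false)) then (let y = ((\z.(\u.0)) true) in (let v = 2 in v)) else 6)
step 2: [let@0.1] (if (false && false) then (let y = ((\z.(\u.0)) true) in (let v = 2 in v)) else 6)
step 3: [delta@0] (if false then (let y = ((\z.(\u.0)) true) in (let v = 2 in v)) else 6)
step 4: [if@root] 6

Answer: 6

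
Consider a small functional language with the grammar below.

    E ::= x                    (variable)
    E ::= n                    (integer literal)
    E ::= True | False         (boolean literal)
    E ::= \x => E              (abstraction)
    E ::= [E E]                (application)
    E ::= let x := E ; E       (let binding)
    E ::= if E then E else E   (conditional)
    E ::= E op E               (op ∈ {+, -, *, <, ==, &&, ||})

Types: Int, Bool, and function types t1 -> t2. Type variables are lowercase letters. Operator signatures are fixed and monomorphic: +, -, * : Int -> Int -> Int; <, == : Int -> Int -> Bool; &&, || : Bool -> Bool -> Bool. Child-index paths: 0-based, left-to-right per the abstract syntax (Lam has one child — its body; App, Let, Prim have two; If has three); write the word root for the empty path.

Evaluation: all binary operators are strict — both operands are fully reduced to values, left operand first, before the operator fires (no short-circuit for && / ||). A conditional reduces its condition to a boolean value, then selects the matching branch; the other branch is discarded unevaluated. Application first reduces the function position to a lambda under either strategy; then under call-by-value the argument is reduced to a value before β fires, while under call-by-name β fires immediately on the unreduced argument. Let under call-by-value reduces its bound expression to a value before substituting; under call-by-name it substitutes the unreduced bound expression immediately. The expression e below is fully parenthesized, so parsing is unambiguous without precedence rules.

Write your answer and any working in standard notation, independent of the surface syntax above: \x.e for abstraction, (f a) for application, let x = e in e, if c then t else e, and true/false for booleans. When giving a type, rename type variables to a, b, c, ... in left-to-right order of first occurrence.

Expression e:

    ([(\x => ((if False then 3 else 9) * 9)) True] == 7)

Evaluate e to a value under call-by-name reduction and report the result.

Trace:
step 0: (((\x.((if false then 3 else 9) * 9)) true) == 7)
step 1: [beta@0] (((if false then 3 else 9) * 9) == 7)
step 2: [if@0.0] ((9 * 9) == 7)
step 3: [delta@0] (81 == 7)
step 4: [delta@root] false

Answer: false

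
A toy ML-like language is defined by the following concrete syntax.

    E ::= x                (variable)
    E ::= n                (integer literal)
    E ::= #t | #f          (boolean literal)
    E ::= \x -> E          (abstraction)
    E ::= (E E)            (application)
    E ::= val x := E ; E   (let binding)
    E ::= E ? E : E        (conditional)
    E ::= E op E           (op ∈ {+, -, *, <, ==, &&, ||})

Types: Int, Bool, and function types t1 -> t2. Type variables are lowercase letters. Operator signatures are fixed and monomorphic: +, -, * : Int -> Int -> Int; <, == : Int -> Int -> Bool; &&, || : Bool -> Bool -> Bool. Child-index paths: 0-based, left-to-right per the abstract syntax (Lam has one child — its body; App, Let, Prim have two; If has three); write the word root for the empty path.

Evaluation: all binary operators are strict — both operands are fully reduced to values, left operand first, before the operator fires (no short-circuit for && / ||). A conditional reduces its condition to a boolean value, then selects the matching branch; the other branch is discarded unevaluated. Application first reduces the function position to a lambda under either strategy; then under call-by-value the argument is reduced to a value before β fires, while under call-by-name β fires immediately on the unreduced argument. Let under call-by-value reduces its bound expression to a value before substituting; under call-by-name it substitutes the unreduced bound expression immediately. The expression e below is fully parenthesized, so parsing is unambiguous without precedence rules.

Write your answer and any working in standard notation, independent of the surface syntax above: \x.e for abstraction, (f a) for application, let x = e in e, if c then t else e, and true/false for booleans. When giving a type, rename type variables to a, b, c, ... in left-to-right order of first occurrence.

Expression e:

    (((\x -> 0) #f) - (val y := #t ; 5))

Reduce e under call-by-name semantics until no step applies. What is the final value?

Answer: -5

Working:
step 0: (((\x.0) false) - (let y = true in 5))
step 1: [beta@0] (0 - (let y = true in 5))
step 2: [let@1] (0 - 5)
step 3: [delta@root] -5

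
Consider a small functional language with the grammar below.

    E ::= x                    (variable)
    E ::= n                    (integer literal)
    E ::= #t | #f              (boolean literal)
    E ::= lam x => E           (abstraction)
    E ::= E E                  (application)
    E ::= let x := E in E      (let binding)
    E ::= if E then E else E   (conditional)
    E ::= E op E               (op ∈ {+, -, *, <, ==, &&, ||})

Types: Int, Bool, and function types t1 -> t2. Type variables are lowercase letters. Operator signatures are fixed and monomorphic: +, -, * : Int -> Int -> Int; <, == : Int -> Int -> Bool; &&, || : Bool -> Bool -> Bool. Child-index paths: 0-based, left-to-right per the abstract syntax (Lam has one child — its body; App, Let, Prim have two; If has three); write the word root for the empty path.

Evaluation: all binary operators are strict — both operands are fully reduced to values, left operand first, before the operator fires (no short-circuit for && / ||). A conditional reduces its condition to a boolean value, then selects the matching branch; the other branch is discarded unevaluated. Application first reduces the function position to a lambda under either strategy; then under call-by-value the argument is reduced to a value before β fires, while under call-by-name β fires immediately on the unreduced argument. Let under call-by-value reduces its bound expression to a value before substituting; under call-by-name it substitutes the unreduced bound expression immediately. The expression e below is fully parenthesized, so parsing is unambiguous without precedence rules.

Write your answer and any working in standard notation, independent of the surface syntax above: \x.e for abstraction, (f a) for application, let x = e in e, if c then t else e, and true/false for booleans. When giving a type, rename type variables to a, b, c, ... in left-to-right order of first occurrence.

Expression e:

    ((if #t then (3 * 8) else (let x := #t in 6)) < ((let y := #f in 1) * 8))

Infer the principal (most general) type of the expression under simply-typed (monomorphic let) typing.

Answer: Bool

Working:
  unify Bool ~ Bool
  unify Int ~ Int
  unify Int ~ Int
let x : Bool
  unify Int ~ Int
  unify Int ~ Int
let y : Bool
  unify Int ~ Int
  unify Int ~ Int
  unify Int ~ Int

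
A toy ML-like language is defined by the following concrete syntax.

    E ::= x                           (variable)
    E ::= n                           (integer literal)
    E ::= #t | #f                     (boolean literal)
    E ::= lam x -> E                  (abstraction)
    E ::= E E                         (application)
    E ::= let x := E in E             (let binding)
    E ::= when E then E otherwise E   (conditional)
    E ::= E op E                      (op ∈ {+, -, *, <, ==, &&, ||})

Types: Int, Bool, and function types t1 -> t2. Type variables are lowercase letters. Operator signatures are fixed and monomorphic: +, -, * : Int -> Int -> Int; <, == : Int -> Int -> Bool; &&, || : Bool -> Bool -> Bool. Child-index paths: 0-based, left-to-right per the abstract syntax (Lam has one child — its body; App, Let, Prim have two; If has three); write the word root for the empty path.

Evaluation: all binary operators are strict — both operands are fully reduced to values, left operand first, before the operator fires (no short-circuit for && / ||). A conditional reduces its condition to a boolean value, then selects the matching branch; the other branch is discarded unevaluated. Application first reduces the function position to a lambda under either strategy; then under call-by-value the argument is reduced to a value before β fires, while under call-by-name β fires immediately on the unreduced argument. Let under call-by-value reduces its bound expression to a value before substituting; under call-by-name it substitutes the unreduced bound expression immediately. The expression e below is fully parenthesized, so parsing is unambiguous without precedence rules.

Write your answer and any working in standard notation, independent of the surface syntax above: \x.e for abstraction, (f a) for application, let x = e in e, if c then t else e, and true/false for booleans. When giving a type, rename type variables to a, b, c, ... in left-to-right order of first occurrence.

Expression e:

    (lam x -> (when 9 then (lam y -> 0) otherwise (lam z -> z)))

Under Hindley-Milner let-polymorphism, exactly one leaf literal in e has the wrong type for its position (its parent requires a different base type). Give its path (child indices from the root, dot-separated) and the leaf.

Working:
  unify Int ~ Bool
  FAIL: mismatch Int ~ Bool

Answer: 0.0 : 9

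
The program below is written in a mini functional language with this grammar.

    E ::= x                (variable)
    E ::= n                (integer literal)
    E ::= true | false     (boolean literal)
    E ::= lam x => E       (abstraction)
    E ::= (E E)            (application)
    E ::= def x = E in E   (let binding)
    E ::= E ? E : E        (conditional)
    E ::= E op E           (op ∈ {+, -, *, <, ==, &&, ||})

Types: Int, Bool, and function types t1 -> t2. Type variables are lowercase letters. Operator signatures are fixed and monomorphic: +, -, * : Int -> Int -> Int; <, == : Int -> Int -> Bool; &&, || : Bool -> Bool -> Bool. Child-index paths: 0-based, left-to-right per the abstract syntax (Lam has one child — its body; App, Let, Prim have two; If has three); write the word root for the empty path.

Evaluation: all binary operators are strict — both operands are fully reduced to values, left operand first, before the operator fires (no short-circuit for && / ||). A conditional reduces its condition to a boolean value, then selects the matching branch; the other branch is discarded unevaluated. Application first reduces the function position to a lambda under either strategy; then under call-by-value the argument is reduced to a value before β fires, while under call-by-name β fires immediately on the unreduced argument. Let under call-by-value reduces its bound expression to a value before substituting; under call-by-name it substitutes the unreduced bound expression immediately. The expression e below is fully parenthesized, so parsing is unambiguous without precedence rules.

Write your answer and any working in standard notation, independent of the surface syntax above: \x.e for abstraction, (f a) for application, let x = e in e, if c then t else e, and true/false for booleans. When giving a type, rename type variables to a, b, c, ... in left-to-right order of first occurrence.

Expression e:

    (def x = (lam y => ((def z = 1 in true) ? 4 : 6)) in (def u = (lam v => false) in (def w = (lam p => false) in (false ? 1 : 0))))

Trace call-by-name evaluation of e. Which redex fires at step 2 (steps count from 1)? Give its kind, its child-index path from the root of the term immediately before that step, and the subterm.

Answer: let at root : (let u = (\v.false) in (let w = (\p.false) in (if false then 1 else 0)))

Trace:
step 0: (let x = (\y.(if (let z = 1 in true) then 4 else 6)) in (let u = (\v.false) in (let w = (\p.false) in (if false then 1 else 0))))
step 1: [let@root] (let u = (\v.false) in (let w = (\p.false) in (if false then 1 else 0)))
step 2: [let@root] (let w = (\p.false) in (if false then 1 else 0))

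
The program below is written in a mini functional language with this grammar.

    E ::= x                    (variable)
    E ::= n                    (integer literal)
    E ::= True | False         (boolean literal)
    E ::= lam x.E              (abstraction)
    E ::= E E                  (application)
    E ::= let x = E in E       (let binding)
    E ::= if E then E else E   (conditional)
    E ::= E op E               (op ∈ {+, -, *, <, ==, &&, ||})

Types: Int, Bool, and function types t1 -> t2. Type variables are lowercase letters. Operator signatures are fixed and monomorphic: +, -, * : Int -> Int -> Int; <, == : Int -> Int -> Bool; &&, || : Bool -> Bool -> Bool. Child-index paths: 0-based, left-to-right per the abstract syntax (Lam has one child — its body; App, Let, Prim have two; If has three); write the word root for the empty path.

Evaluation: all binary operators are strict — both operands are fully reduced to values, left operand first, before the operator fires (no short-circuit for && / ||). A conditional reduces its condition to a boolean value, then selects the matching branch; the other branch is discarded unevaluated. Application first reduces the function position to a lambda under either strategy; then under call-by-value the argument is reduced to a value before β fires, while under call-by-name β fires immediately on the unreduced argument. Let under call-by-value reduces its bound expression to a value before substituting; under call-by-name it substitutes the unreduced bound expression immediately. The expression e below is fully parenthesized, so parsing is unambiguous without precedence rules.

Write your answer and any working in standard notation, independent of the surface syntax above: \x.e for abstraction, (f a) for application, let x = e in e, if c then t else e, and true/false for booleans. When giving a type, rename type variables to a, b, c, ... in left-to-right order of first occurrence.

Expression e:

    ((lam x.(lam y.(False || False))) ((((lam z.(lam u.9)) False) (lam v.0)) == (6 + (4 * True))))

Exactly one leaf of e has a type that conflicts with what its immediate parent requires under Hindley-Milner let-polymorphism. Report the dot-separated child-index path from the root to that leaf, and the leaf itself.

Derivation:
  unify Bool ~ Bool
  unify Bool ~ Bool
\y._ : b -> Bool
\x._ : a -> b -> Bool
\u._ : d -> Int
\z._ : c -> d -> Int
  unify c -> d -> Int ~ Bool -> e
  unify c ~ Bool
  unify d -> Int ~ e
_ _ : d -> Int
\v._ : f -> Int
  unify d -> Int ~ (f -> Int) -> g
  unify d ~ f -> Int
  unify Int ~ g
_ _ : Int
  unify Int ~ Int
  unify Int ~ Int
  unify Int ~ Int
  unify Bool ~ Int
  FAIL: mismatch Bool ~ Int

Answer: 1.1.1.1 : true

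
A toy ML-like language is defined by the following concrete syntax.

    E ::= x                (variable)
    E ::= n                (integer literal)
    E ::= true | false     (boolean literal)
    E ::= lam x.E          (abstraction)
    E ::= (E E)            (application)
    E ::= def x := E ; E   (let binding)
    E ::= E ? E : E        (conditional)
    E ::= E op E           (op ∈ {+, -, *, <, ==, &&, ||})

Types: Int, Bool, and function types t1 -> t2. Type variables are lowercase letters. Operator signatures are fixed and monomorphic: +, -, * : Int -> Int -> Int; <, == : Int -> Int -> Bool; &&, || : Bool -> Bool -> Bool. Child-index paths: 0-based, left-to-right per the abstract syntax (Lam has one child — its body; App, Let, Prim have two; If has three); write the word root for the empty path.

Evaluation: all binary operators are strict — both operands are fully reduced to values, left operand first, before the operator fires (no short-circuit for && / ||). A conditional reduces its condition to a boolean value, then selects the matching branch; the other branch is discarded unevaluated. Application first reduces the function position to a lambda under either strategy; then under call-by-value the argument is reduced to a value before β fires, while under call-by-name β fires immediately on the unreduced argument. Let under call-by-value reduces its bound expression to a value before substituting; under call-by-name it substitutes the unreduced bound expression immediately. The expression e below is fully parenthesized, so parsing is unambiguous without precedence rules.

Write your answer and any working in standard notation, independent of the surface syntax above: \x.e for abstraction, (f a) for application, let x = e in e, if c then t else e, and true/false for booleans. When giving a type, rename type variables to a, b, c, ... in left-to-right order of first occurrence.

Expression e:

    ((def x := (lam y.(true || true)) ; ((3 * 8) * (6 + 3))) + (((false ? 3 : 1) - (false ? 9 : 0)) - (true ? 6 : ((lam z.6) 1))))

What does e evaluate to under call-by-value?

Trace:
step 0: ((let x = (\y.(true || true)) in ((3 * 8) * (6 + 3))) + (((if false then 3 else 1) - (if false then 9 else 0)) - (if true then 6 else ((\z.6) 1))))
step 1: [let@0] (((3 * 8) * (6 + 3)) + (((if false then 3 else 1) - (if false then 9 else 0)) - (if true then 6 else ((\z.6) 1))))
step 2: [delta@0.0] ((24 * (6 + 3)) + (((if false then 3 else 1) - (if false then 9 else 0)) - (if true then 6 else ((\z.6) 1))))
step 3: [delta@0.1] ((24 * 9) + (((if false then 3 else 1) - (if false then 9 else 0)) - (if true then 6 else ((\z.6) 1))))
step 4: [delta@0] (216 + (((if false then 3 else 1) - (if false then 9 else 0)) - (if true then 6 else ((\z.6) 1))))
step 5: [if@1.0.0] (216 + ((1 - (if false then 9 else 0)) - (if true then 6 else ((\z.6) 1))))
step 6: [if@1.0.1] (216 + ((1 - 0) - (if true then 6 else ((\z.6) 1))))
step 7: [delta@1.0] (216 + (1 - (if true then 6 else ((\z.6) 1))))
step 8: [if@1.1] (216 + (1 - 6))
step 9: [delta@1] (216 + -5)
step 10: [delta@root] 211

Answer: 211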